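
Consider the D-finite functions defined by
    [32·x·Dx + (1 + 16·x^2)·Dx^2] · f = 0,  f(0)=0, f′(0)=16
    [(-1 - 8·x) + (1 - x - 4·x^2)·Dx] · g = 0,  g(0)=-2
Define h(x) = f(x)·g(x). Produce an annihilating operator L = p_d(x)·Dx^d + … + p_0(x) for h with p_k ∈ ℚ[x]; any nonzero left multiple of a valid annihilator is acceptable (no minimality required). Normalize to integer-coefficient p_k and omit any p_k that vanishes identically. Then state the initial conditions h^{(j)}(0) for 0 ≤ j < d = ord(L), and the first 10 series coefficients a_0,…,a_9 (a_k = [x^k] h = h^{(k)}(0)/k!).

f: a_k = 0, 16, 0, -256/3, 0, 4096/5, 0, -65536/7, 0, 1048576/9, …
g: a_k = -2, -2, -10, -18, -58, -130, -362, -882, -2330, -5858, …
Sym-product of L_f,L_g gives L₀ (≤ ord 2).
L = (8 + 32·x + 384·x^2) + (2 - 16·x + 64·x^2 + 384·x^3)·Dx + (-1 + x - 12·x^2 + 16·x^3 + 64·x^4)·Dx^2  (order 2).
h: a_k = 0, -32, -32, 32/3, -352/3, -25696/15, -10912/5, 203488/21, 100832/105, -60888544/315, …
ICs: h(0) = 0, h′(0) = -32.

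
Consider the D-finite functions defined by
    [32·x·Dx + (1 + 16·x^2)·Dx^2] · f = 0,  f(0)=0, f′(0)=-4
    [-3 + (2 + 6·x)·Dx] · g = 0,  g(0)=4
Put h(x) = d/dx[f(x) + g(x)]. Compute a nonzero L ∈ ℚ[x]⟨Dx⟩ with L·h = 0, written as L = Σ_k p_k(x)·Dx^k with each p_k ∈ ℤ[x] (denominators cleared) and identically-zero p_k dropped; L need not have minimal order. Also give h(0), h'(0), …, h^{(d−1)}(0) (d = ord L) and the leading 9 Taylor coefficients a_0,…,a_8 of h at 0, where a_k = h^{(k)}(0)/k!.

f: a_k = 0, -4, 0, 64/3, 0, -1024/5, 0, 16384/7, 0, …
g: a_k = 4, 6, -9/2, 27/4, -405/32, 1701/64, -15309/256, 72171/512, -2814669/8192, …
h₀=f+g: left-lcm gives L₀, ord ≤ 3.
Derive L from L₀ (diff closure).
L = (-192 - 1440·x + 9216·x^2 + 13824·x^3) + (-155 - 768·x + 4128·x^2 + 36864·x^3 + 48384·x^4)·Dx + (-6 + 110·x + 576·x^2 + 2624·x^3 + 10752·x^4 + 13824·x^5)·Dx^2  (order 2).
h: a_k = 2, -9, 337/4, -405/8, -57031/64, -45927/128, 8893805/512, -2814669/1024, -4168307191/16384, …
ICs: h(0) = 2, h′(0) = -9.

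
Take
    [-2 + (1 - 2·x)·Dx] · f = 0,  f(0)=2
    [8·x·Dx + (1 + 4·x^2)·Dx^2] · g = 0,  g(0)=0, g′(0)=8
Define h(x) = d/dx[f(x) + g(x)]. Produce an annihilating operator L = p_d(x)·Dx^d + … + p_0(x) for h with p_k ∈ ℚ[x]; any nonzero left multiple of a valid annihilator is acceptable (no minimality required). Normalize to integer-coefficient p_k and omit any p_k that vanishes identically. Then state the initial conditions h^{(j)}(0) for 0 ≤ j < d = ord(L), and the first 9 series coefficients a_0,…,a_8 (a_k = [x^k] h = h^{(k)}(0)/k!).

f: a_k = 2, 4, 8, 16, 32, 64, 128, 256, 512, …
g: a_k = 0, 8, 0, -32/3, 0, 128/5, 0, -512/7, 0, …
Sum ⇒ L₀ = lclm(L_f,L_g) in ℚ(x)⟨Dx⟩.
h₀' ⇒ L via d/dx closure of L₀.
L = (-8 + 64·x + 96·x^2) + (8 - 8·x + 32·x^2 + 96·x^3)·Dx + (-1 + 16·x^4)·Dx^2  (order 2).
h: a_k = 12, 16, 16, 128, 448, 768, 1280, 4096, 11264, …
ICs: h(0) = 12, h′(0) = 16.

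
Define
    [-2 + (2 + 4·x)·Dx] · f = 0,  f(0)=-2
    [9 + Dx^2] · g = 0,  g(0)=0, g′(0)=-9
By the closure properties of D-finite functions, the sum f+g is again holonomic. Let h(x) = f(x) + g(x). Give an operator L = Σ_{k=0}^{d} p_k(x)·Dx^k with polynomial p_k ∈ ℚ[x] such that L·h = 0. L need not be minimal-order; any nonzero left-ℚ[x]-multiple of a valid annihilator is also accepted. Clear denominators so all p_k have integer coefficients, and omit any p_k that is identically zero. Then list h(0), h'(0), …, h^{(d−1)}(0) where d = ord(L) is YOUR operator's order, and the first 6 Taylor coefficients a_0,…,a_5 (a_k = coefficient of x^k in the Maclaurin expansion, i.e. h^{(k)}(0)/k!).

L = (-27 - 81·x - 81·x^2) + (18 + 117·x + 243·x^2 + 162·x^3)·Dx + (-3 - 9·x - 9·x^2)·Dx^2 + (2 + 13·x + 27·x^2 + 18·x^3)·Dx^3  (order 3).
h: a_k = -2, -11, 1, 25/2, 5/4, -313/40, …
ICs: h(0) = -2, h′(0) = -11, h′′(0) = 2.

f: a_k = -2, -2, 1, -1, 5/4, -7/4, …
g: a_k = 0, -9, 0, 27/2, 0, -243/40, …
f+g: L₀ = lclm(L_f,L_g), ord ≤ 1+2.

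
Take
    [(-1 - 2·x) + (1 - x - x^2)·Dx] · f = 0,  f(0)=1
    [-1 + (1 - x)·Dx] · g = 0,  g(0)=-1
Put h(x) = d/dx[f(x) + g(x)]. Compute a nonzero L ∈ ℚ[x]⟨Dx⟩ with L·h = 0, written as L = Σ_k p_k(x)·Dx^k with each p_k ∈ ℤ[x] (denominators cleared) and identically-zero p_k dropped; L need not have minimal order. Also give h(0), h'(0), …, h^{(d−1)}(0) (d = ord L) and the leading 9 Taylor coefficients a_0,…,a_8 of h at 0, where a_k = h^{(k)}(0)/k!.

L = (-6 - 24·x - 24·x^3 + 6·x^4) + (6 + 6·x - 6·x^2 - 21·x^4 + 6·x^5)·Dx + (-1 + 2·x - 3·x^2 + 6·x^3 - 2·x^4 - 3·x^5 + x^6)·Dx^2  (order 2).
h: a_k = 0, 2, 6, 16, 35, 72, 140, 264, 486, …
ICs: h(0) = 0, h′(0) = 2.

f: a_k = 1, 1, 2, 3, 5, 8, 13, 21, 34, …
g: a_k = -1, -1, -1, -1, -1, -1, -1, -1, -1, …
f+g: L₀ = lclm(L_f,L_g), ord ≤ 1+1.
h₀' ⇒ L via d/dx closure of L₀.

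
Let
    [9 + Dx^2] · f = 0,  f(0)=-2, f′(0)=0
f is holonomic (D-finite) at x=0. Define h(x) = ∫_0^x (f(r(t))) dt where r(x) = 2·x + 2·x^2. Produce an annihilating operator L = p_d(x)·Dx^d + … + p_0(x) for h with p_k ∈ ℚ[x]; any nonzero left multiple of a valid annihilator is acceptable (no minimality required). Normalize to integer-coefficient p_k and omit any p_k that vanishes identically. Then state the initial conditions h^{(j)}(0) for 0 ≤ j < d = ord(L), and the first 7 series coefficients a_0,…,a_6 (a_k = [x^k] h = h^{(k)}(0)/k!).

f: a_k = -2, 0, 9, 0, -27/4, 0, 81/40, …
Substitute x→r, Dx→(1/r')Dx; clear ⇒ L₀.
∫: right-multiply L₀ by Dx.
L = (36 + 216·x + 432·x^2 + 288·x^3)·Dx - 2·Dx^2 + (1 + 2·x)·Dx^3  (order 3).
h: a_k = 0, -2, 0, 12, 18, -72/5, -72, …
ICs: h(0) = 0, h′(0) = -2, h′′(0) = 0.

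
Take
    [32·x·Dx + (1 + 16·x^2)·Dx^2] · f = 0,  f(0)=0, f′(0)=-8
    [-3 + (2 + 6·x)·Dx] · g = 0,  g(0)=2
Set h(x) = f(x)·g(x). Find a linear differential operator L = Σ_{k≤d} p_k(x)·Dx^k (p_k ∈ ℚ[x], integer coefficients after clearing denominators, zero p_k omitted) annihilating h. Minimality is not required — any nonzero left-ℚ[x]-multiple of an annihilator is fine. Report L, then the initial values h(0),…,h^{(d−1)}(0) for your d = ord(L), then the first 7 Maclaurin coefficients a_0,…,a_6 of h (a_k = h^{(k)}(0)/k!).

L = (27 - 192·x - 144·x^2) + (-12 + 92·x + 576·x^2 + 576·x^3)·Dx + (4 + 24·x + 100·x^2 + 384·x^3 + 576·x^4)·Dx^2  (order 2).
h: a_k = 0, -16, -24, 310/3, 101, -34583/40, -95289/80, …
ICs: h(0) = 0, h′(0) = -16.

f: a_k = 0, -8, 0, 128/3, 0, -2048/5, 0, …
g: a_k = 2, 3, -9/4, 27/8, -405/64, 1701/128, -15309/512, …
L₀ := L_f ⊗_s L_g (sym. prod.), ord ≤ 2.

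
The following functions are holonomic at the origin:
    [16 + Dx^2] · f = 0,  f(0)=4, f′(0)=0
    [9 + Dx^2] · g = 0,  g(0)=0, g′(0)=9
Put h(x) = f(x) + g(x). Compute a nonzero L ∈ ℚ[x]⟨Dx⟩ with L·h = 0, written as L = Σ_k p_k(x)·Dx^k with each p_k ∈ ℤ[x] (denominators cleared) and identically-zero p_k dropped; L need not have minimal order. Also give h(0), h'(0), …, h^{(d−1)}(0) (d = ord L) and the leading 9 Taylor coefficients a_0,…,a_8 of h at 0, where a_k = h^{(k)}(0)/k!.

L = 144 + 25·Dx^2 + Dx^4  (order 4).
h: a_k = 4, 9, -32, -27/2, 128/3, 243/40, -1024/45, -729/560, 2048/315, …
ICs: h(0) = 4, h′(0) = 9, h′′(0) = -64, h′′′(0) = -81.

f: a_k = 4, 0, -32, 0, 128/3, 0, -1024/45, 0, 2048/315, …
g: a_k = 0, 9, 0, -27/2, 0, 243/40, 0, -729/560, 0, …
f+g: L₀ = lclm(L_f,L_g), ord ≤ 2+2.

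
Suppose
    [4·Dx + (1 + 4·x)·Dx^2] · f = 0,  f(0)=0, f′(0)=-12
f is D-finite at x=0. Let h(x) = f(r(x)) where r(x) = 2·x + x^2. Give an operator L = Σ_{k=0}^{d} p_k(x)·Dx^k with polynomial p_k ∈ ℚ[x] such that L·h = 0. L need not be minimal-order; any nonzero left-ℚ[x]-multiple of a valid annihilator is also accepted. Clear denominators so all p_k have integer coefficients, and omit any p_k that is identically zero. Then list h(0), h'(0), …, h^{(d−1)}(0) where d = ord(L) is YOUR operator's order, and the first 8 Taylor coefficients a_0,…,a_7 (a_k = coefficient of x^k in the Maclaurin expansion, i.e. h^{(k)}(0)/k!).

f: a_k = 0, -12, 24, -64, 192, -3072/5, 2048, -49152/7, …
L₀ from L_f via x↦r, Dx↦r'^{-1}Dx.
L = (7 + 8·x + 4·x^2)·Dx + (1 + 9·x + 12·x^2 + 4·x^3)·Dx^2  (order 2).
h: a_k = 0, -24, 84, -416, 2328, -69504/5, 86464, -3872256/7, …
ICs: h(0) = 0, h′(0) = -24.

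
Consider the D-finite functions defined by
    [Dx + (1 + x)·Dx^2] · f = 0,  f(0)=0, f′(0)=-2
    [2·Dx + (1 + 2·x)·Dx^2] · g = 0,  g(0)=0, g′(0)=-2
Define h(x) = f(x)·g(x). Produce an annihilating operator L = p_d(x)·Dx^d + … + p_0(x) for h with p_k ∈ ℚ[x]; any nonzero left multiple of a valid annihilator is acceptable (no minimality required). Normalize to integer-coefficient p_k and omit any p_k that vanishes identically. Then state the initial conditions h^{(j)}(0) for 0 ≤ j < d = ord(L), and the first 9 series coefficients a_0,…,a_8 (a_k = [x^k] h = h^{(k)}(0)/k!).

L = (20 + 48·x + 32·x^2)·Dx + (66 + 268·x + 360·x^2 + 160·x^3)·Dx^2 + (32 + 180·x + 372·x^2 + 336·x^3 + 112·x^4)·Dx^3 + (3 + 22·x + 63·x^2 + 88·x^3 + 60·x^4 + 16·x^5)·Dx^4  (order 4).
h: a_k = 0, 0, 4, -6, 26/3, -13, 917/45, -166/5, 1172/21, …
ICs: h(0) = 0, h′(0) = 0, h′′(0) = 8, h′′′(0) = -36.

f: a_k = 0, -2, 1, -2/3, 1/2, -2/5, 1/3, -2/7, 1/4, …
g: a_k = 0, -2, 2, -8/3, 4, -32/5, 32/3, -128/7, 32, …
f·g: L₀ = L_f ⊗_s L_g, ord ≤ 2·2.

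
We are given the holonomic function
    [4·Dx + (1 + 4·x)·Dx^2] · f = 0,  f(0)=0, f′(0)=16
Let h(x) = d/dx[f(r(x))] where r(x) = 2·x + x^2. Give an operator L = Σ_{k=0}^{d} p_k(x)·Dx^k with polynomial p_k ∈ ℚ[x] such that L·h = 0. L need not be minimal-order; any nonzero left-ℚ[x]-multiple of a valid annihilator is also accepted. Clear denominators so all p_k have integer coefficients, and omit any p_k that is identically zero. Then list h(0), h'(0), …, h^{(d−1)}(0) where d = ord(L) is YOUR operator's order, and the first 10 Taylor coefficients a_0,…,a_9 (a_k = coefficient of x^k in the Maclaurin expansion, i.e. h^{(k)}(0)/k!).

L = (7 + 8·x + 4·x^2) + (1 + 9·x + 12·x^2 + 4·x^3)·Dx  (order 1).
h: a_k = 32, -224, 1664, -12416, 92672, -691712, 5163008, -38537216, 287645696, -2147016704, …
ICs: h(0) = 32.

f: a_k = 0, 16, -32, 256/3, -256, 4096/5, -8192/3, 65536/7, -32768, 1048576/9, …
Change of var in L_f (x↦r) gives L₀.
h₀' ⇒ L via d/dx closure of L₀.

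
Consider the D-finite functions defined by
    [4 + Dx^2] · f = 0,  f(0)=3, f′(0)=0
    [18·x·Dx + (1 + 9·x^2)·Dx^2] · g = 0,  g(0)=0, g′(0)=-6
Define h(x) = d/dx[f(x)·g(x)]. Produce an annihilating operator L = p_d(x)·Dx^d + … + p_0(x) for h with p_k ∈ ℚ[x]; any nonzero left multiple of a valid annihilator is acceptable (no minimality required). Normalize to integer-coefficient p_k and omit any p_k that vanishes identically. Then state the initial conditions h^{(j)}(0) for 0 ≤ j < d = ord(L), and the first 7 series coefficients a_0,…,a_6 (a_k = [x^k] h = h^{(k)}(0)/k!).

f: a_k = 3, 0, -6, 0, 2, 0, -4/15, …
g: a_k = 0, -6, 0, 18, 0, -486/5, 0, …
Product ⇒ symmetric product L₀, ord ≤ 4.
h=h₀': d/dx-closure on L₀ ⇒ L.
L = (52480 + 1115424·x^2 + 18751824·x^4 + 15209856·x^6 + 3464208·x^8 - 11337408·x^10 + 34012224·x^12) + (31032·x + 1320624·x^3 + 10701720·x^5 + 13646880·x^7 + 18895680·x^9 + 34012224·x^11)·Dx + (13640 + 300780·x^2 + 4978584·x^4 + 5269212·x^6 + 3621672·x^8 + 2834352·x^10 + 17006112·x^12)·Dx^2 + (7758·x + 330156·x^3 + 2675430·x^5 + 3411720·x^7 + 4723920·x^9 + 8503056·x^11)·Dx^3 + (130 + 5481·x^2 + 72657·x^4 + 366687·x^6 + 688905·x^8 + 1417176·x^10 + 2125764·x^12)·Dx^4  (order 4).
h: a_k = -18, 0, 270, 0, -2058, 0, 87338/5, …
ICs: h(0) = -18, h′(0) = 0, h′′(0) = 540, h′′′(0) = 0.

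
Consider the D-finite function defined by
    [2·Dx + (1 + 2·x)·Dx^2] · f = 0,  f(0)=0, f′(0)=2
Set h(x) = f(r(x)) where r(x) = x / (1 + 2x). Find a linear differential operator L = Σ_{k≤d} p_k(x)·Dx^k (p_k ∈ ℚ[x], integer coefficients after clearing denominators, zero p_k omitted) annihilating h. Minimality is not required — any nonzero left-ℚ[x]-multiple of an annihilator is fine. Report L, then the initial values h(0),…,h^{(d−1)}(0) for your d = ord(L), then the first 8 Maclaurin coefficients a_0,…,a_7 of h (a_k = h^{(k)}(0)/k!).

f: a_k = 0, 2, -2, 8/3, -4, 32/5, -32/3, 128/7, …
f∘r: x↦r, Dx↦Dx/r' in L_f ⇒ L₀.
L = (6 + 16·x)·Dx + (1 + 6·x + 8·x^2)·Dx^2  (order 2).
h: a_k = 0, 2, -6, 56/3, -60, 992/5, -672, 16256/7, …
ICs: h(0) = 0, h′(0) = 2.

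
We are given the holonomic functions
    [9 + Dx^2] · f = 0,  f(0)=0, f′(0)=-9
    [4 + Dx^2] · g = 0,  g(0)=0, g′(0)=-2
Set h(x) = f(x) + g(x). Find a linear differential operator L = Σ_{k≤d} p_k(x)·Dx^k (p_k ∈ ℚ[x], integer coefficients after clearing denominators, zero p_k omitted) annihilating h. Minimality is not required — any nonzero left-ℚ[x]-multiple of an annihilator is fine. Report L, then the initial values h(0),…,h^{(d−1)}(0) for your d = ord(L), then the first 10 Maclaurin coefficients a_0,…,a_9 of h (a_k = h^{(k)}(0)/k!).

L = 36 + 13·Dx^2 + Dx^4  (order 4).
h: a_k = 0, -11, 0, 89/6, 0, -761/120, 0, 6689/5040, 0, -59561/362880, …
ICs: h(0) = 0, h′(0) = -11, h′′(0) = 0, h′′′(0) = 89.

f: a_k = 0, -9, 0, 27/2, 0, -243/40, 0, 729/560, 0, -729/4480, …
g: a_k = 0, -2, 0, 4/3, 0, -4/15, 0, 8/315, 0, -4/2835, …
f+g: L₀ = lclm(L_f,L_g), ord ≤ 2+2.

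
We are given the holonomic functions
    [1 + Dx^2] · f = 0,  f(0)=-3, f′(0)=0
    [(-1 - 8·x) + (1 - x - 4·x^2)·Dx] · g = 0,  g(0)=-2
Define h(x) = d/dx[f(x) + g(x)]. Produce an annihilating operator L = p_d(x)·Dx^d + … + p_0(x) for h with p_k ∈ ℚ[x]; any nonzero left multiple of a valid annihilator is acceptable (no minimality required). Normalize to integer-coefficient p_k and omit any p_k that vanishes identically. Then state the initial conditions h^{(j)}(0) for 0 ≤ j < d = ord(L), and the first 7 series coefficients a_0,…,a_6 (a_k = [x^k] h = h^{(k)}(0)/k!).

L = (706 + 4324·x + 19178·x^2 + 15080·x^3 + 30400·x^4 + 1152·x^5 + 1536·x^6) + (-55 - 431·x + 153·x^2 + 1009·x^3 + 3620·x^4 + 5904·x^5 + 448·x^6 + 512·x^7)·Dx + (706 + 4324·x + 19178·x^2 + 15080·x^3 + 30400·x^4 + 1152·x^5 + 1536·x^6)·Dx^2 + (-55 - 431·x + 153·x^2 + 1009·x^3 + 3620·x^4 + 5904·x^5 + 448·x^6 + 512·x^7)·Dx^3  (order 3).
h: a_k = -2, -17, -54, -465/2, -650, -86879/40, -6174, …
ICs: h(0) = -2, h′(0) = -17, h′′(0) = -108.

f: a_k = -3, 0, 3/2, 0, -1/8, 0, 1/240, …
g: a_k = -2, -2, -10, -18, -58, -130, -362, …
h₀=f+g: left-lcm gives L₀, ord ≤ 3.
h=h₀': d/dx-closure on L₀ ⇒ L.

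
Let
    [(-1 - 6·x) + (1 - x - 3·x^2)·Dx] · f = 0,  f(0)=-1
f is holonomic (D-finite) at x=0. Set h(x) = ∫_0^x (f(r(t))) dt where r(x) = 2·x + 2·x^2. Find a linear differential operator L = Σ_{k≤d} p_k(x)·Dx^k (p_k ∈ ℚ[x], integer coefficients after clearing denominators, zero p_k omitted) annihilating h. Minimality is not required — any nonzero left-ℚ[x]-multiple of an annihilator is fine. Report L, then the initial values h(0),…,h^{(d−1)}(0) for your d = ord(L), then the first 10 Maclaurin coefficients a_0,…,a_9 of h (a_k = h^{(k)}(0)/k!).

L = (2 + 28·x + 72·x^2 + 48·x^3)·Dx + (-1 + 2·x + 14·x^2 + 24·x^3 + 12·x^4)·Dx^2  (order 2).
h: a_k = 0, -1, -1, -6, -22, -488/5, -444, -14488/7, -9880, -47856, …
ICs: h(0) = 0, h′(0) = -1.

f: a_k = -1, -1, -4, -7, -19, -40, -97, -217, -508, -1159, …
h₀=f(r): pull back L_f along r ⇒ L₀.
h=∫h₀ ⇒ L = L₀·Dx.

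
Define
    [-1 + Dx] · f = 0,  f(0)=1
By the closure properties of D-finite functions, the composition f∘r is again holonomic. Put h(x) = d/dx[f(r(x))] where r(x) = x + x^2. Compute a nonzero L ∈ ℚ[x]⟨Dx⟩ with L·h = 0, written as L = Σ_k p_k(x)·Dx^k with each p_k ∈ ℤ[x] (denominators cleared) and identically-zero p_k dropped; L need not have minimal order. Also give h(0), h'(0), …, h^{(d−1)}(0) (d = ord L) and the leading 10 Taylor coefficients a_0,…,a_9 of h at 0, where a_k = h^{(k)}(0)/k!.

L = (3 + 4·x + 4·x^2) + (-1 - 2·x)·Dx  (order 1).
h: a_k = 1, 3, 7/2, 25/6, 27/8, 331/120, 1303/720, 1979/1680, 5357/8064, 19093/51840, …
ICs: h(0) = 1.

f: a_k = 1, 1, 1/2, 1/6, 1/24, 1/120, 1/720, 1/5040, 1/40320, 1/362880, …
Change of var in L_f (x↦r) gives L₀.
h=h₀': d/dx-closure on L₀ ⇒ L.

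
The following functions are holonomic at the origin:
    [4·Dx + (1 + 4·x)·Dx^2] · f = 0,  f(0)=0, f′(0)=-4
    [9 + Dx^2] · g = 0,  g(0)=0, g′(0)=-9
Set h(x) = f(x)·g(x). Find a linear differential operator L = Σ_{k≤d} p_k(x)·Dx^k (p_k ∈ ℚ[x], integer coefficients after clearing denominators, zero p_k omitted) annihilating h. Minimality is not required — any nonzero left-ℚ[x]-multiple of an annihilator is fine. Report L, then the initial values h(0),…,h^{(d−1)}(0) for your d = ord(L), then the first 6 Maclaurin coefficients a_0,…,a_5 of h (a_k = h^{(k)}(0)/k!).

L = (-2043 - 1296·x + 44064·x^2 + 186624·x^3 + 186624·x^4) + (72 + 5472·x + 31104·x^2 + 41472·x^3)·Dx + (-182 + 864·x + 12096·x^2 + 41472·x^3 + 41472·x^4)·Dx^2 + (8 + 608·x + 3456·x^2 + 4608·x^3)·Dx^3 + (5 + 112·x + 800·x^2 + 2304·x^3 + 2304·x^4)·Dx^4  (order 4).
h: a_k = 0, 0, 36, -72, 138, -468, …
ICs: h(0) = 0, h′(0) = 0, h′′(0) = 72, h′′′(0) = -432.

f: a_k = 0, -4, 8, -64/3, 64, -1024/5, …
g: a_k = 0, -9, 0, 27/2, 0, -243/40, …
Product ⇒ symmetric product L₀, ord ≤ 4.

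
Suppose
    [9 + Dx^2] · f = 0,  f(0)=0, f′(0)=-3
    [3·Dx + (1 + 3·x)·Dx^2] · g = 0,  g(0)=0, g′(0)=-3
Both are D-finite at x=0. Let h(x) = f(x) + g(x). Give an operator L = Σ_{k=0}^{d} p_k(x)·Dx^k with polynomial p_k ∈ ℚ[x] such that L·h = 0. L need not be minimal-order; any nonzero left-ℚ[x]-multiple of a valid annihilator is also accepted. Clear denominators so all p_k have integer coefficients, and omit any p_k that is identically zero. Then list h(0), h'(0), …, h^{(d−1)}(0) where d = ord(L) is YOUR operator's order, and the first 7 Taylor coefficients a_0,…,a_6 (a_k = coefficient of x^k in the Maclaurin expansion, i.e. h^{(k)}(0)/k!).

f: a_k = 0, -3, 0, 9/2, 0, -81/40, 0, …
g: a_k = 0, -3, 9/2, -9, 81/4, -243/5, 243/2, …
Sum ⇒ L₀ = lclm(L_f,L_g) in ℚ(x)⟨Dx⟩.
L = (63 + 54·x + 81·x^2)·Dx + (9 + 45·x + 81·x^2 + 81·x^3)·Dx^2 + (7 + 6·x + 9·x^2)·Dx^3 + (1 + 5·x + 9·x^2 + 9·x^3)·Dx^4  (order 4).
h: a_k = 0, -6, 9/2, -9/2, 81/4, -405/8, 243/2, …
ICs: h(0) = 0, h′(0) = -6, h′′(0) = 9, h′′′(0) = -27.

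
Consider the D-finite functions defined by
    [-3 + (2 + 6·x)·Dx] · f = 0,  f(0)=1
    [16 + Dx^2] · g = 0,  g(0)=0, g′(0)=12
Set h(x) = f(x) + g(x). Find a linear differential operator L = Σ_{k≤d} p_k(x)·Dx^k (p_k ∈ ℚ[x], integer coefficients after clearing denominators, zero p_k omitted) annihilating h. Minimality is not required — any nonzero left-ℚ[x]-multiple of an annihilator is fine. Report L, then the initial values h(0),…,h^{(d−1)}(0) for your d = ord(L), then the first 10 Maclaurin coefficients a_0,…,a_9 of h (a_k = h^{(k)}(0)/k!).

f: a_k = 1, 3/2, -9/8, 27/16, -405/128, 1701/256, -15309/1024, 72171/2048, -2814669/32768, 14073345/65536, …
g: a_k = 0, 12, 0, -32, 0, 128/5, 0, -1024/105, 0, 2048/945, …
h₀=f+g: left-lcm gives L₀, ord ≤ 3.
L = (-4368 - 18432·x - 27648·x^2) + (1760 + 17568·x + 55296·x^2 + 55296·x^3)·Dx + (-273 - 1152·x - 1728·x^2)·Dx^2 + (110 + 1098·x + 3456·x^2 + 3456·x^3)·Dx^3  (order 3).
h: a_k = 1, 27/2, -9/8, -485/16, -405/128, 41273/1280, -15309/1024, 5480803/215040, -2814669/32768, 13433528753/61931520, …
ICs: h(0) = 1, h′(0) = 27/2, h′′(0) = -9/4.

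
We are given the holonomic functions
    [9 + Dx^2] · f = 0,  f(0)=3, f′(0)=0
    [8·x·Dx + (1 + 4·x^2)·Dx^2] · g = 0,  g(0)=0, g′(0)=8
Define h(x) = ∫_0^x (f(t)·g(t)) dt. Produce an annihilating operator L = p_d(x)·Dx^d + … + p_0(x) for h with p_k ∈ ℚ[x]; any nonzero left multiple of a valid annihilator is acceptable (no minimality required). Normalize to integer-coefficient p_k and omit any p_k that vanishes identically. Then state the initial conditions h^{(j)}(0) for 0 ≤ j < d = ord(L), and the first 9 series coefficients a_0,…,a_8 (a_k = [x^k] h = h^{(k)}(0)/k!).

f: a_k = 3, 0, -27/2, 0, 81/8, 0, -243/80, 0, 2187/4480, …
g: a_k = 0, 8, 0, -32/3, 0, 128/5, 0, -512/7, 0, …
Sym-product of L_f,L_g gives L₀ (≤ ord 4).
h=∫₀ˣh₀: take L = L₀·Dx.
L = (2925 + 31536·x^2 + 95904·x^4 + 186624·x^6 + 186624·x^8)·Dx + (2448·x + 20160·x^3 + 62208·x^5 + 82944·x^7)·Dx^2 + (442 + 5088·x^2 + 19008·x^4 + 41472·x^6 + 41472·x^8)·Dx^3 + (272·x + 2240·x^3 + 6912·x^5 + 9216·x^7)·Dx^4 + (13 + 176·x^2 + 928·x^4 + 2304·x^6 + 2304·x^8)·Dx^5  (order 5).
h: a_k = 0, 0, 12, 0, -35, 0, 503/10, 0, -48813/560, …
ICs: h(0) = 0, h′(0) = 0, h′′(0) = 24, h′′′(0) = 0, h′′′′(0) = -840.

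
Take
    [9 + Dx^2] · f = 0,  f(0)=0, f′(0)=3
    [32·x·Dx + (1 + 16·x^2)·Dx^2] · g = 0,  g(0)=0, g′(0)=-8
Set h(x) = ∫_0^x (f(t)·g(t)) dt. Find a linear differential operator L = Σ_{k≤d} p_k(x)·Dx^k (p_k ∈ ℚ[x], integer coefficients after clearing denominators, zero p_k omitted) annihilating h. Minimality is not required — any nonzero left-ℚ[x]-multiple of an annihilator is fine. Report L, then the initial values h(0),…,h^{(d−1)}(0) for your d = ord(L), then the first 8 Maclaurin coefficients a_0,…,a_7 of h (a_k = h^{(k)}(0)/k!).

L = (16425 + 696384·x^2 + 2778624·x^4 + 11943936·x^6 + 47775744·x^8)·Dx + (23616·x + 543744·x^3 + 3981312·x^5 + 21233664·x^7)·Dx^2 + (2050 + 87168·x^2 + 470016·x^4 + 2654208·x^6 + 10616832·x^8)·Dx^3 + (2624·x + 60416·x^3 + 442368·x^5 + 2359296·x^7)·Dx^4 + (25 + 1088·x^2 + 17920·x^4 + 147456·x^6 + 589824·x^8)·Dx^5  (order 5).
h: a_k = 0, 0, 0, -8, 0, 164/5, 0, -1437/7, …
ICs: h(0) = 0, h′(0) = 0, h′′(0) = 0, h′′′(0) = -48, h′′′′(0) = 0.

f: a_k = 0, 3, 0, -9/2, 0, 81/40, 0, -243/560, …
g: a_k = 0, -8, 0, 128/3, 0, -2048/5, 0, 32768/7, …
Sym-product of L_f,L_g gives L₀ (≤ ord 4).
Integrate: L := L₀·Dx.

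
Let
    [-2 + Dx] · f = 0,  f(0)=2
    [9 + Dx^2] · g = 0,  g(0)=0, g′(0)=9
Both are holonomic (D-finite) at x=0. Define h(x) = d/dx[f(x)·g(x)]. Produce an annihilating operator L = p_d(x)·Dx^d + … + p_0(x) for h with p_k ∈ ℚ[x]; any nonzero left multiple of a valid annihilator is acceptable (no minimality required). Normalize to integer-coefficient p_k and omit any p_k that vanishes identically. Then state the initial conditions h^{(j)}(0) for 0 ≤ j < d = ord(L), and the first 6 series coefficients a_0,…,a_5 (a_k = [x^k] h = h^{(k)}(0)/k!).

L = 13 - 4·Dx + Dx^2  (order 2).
h: a_k = 18, 72, 27, -120, -597/4, -207/5, …
ICs: h(0) = 18, h′(0) = 72.

f: a_k = 2, 4, 4, 8/3, 4/3, 8/15, …
g: a_k = 0, 9, 0, -27/2, 0, 243/40, …
h₀=f·g: eliminate ⇒ L₀, order ≤ 1·2.
Differentiate: ansatz ord ≤ ord L₀ ⇒ L.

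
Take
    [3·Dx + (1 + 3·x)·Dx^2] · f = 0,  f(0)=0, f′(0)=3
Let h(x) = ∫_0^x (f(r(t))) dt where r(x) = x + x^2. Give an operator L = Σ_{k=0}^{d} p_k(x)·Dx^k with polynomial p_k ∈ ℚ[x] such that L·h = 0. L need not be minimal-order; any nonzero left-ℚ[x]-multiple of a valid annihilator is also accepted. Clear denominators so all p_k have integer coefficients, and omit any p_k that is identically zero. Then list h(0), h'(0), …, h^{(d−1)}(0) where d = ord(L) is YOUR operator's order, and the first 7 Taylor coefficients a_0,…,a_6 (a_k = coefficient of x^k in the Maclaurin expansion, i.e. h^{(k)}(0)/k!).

L = (1 + 6·x + 6·x^2)·Dx^2 + (1 + 5·x + 9·x^2 + 6·x^3)·Dx^3  (order 3).
h: a_k = 0, 0, 3/2, -1/2, 0, 9/20, -9/10, …
ICs: h(0) = 0, h′(0) = 0, h′′(0) = 3.

f: a_k = 0, 3, -9/2, 9, -81/4, 243/5, -243/2, …
L₀ from L_f via x↦r, Dx↦r'^{-1}Dx.
h=∫₀ˣh₀: take L = L₀·Dx.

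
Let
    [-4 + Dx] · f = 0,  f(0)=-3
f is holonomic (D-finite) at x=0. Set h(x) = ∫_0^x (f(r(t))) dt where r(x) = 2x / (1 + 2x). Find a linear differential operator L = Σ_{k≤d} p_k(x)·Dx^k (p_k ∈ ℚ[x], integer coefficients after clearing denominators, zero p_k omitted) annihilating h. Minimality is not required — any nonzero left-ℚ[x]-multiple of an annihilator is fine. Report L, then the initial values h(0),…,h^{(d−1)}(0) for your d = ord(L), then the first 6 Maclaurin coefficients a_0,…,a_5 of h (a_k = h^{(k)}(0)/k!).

f: a_k = -3, -12, -24, -32, -32, -128/5, …
L₀ from L_f via x↦r, Dx↦r'^{-1}Dx.
Integrate: L := L₀·Dx.
L = -8·Dx + (1 + 4·x + 4·x^2)·Dx^2  (order 2).
h: a_k = 0, -3, -12, -16, 8, 64/5, …
ICs: h(0) = 0, h′(0) = -3.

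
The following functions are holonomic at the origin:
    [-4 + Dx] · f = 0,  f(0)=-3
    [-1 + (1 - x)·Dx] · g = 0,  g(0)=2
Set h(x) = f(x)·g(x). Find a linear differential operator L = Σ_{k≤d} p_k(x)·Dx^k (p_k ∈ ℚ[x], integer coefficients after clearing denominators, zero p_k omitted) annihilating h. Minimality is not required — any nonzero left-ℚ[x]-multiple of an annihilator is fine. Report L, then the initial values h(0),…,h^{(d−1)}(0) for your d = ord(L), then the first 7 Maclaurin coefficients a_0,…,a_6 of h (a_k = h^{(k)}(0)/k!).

L = (5 - 4·x) + (-1 + x)·Dx  (order 1).
h: a_k = -6, -30, -78, -142, -206, -1286/5, -874/3, …
ICs: h(0) = -6.

f: a_k = -3, -12, -24, -32, -32, -128/5, -256/15, …
g: a_k = 2, 2, 2, 2, 2, 2, 2, …
Product ⇒ symmetric product L₀, ord ≤ 1.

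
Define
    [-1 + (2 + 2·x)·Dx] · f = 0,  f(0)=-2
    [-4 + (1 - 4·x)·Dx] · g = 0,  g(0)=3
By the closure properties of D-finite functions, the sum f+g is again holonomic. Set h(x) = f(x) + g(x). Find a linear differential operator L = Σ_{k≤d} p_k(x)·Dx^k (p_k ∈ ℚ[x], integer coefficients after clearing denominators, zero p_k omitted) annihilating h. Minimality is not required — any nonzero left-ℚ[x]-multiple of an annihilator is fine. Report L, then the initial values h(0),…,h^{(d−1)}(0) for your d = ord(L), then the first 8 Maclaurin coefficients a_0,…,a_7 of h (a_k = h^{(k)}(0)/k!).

f: a_k = -2, -1, 1/4, -1/8, 5/64, -7/128, 21/512, -33/1024, …
g: a_k = 3, 12, 48, 192, 768, 3072, 12288, 49152, …
Weyl lclm of L_f,L_g ⇒ L₀ (ord ≤ 2).
L = (68 + 48·x) + (-129 - 248·x - 144·x^2)·Dx + (14 - 18·x - 128·x^2 - 96·x^3)·Dx^2  (order 2).
h: a_k = 1, 11, 193/4, 1535/8, 49157/64, 393209/128, 6291477/512, 50331615/1024, …
ICs: h(0) = 1, h′(0) = 11.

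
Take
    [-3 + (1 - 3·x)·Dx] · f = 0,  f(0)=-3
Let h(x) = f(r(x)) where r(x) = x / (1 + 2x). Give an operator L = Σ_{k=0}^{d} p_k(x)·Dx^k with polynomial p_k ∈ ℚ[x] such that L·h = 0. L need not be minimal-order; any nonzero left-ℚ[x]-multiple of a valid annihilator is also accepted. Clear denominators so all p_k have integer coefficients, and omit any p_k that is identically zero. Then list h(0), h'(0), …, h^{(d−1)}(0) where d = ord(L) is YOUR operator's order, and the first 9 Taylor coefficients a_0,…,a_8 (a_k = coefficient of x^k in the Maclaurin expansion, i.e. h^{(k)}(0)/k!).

L = 3 + (-1 - x + 2·x^2)·Dx  (order 1).
h: a_k = -3, -9, -9, -9, -9, -9, -9, -9, -9, …
ICs: h(0) = -3.

f: a_k = -3, -9, -27, -81, -243, -729, -2187, -6561, -19683, …
f∘r: x↦r, Dx↦Dx/r' in L_f ⇒ L₀.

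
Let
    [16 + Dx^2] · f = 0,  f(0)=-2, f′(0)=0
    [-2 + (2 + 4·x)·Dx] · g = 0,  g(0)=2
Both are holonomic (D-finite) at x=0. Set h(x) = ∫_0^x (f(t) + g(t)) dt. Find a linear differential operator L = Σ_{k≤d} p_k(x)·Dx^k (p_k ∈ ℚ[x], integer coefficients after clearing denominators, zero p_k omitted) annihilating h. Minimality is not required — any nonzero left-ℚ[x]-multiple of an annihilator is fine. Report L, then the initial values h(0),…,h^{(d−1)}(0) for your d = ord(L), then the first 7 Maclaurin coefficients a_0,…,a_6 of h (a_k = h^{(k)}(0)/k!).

L = (-304 - 1024·x - 1024·x^2)·Dx + (240 + 1504·x + 3072·x^2 + 2048·x^3)·Dx^2 + (-19 - 64·x - 64·x^2)·Dx^3 + (15 + 94·x + 192·x^2 + 128·x^3)·Dx^4  (order 4).
h: a_k = 0, 0, 1, 5, 1/4, -271/60, 7/24, …
ICs: h(0) = 0, h′(0) = 0, h′′(0) = 2, h′′′(0) = 30.

f: a_k = -2, 0, 16, 0, -64/3, 0, 512/45, …
g: a_k = 2, 2, -1, 1, -5/4, 7/4, -21/8, …
L₀ := lclm(L_f,L_g); ord L₀ ≤ 2+1.
h=∫h₀ ⇒ L = L₀·Dx.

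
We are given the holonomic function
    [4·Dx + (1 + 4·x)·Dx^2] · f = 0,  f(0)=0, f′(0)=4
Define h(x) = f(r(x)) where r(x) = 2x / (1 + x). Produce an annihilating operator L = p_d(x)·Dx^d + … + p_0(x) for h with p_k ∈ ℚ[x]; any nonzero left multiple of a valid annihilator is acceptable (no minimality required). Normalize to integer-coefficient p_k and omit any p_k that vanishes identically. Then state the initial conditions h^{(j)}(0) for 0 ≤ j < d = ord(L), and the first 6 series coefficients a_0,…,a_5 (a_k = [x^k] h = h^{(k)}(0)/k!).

f: a_k = 0, 4, -8, 64/3, -64, 1024/5, …
h₀=f(r): pull back L_f along r ⇒ L₀.
L = (10 + 18·x)·Dx + (1 + 10·x + 9·x^2)·Dx^2  (order 2).
h: a_k = 0, 8, -40, 728/3, -1640, 59048/5, …
ICs: h(0) = 0, h′(0) = 8.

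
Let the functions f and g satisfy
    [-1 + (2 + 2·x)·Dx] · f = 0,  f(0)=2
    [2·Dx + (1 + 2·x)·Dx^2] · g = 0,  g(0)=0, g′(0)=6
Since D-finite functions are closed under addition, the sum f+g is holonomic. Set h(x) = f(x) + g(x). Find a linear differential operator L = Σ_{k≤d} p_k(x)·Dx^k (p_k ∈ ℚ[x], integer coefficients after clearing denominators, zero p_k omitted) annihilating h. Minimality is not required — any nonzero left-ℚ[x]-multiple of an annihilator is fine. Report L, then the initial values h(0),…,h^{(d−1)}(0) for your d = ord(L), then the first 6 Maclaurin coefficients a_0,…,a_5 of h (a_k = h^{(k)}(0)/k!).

f: a_k = 2, 1, -1/4, 1/8, -5/64, 7/128, …
g: a_k = 0, 6, -6, 8, -12, 96/5, …
f+g: L₀ = lclm(L_f,L_g), ord ≤ 1+2.
L = (10 + 4·x)·Dx + (29 + 52·x + 20·x^2)·Dx^2 + (6 + 22·x + 24·x^2 + 8·x^3)·Dx^3  (order 3).
h: a_k = 2, 7, -25/4, 65/8, -773/64, 12323/640, …
ICs: h(0) = 2, h′(0) = 7, h′′(0) = -25/2.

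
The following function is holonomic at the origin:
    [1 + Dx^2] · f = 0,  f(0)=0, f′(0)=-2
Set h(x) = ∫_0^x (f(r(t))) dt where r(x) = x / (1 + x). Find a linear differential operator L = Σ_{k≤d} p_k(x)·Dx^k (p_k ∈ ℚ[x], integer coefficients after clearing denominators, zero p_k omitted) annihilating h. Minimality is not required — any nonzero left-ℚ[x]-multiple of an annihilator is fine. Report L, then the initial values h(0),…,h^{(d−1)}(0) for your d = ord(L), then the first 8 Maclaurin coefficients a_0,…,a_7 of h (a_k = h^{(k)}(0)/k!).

f: a_k = 0, -2, 0, 1/3, 0, -1/60, 0, 1/2520, …
Substitute x→r, Dx→(1/r')Dx; clear ⇒ L₀.
h=∫h₀ ⇒ L = L₀·Dx.
L = Dx + (2 + 6·x + 6·x^2 + 2·x^3)·Dx^2 + (1 + 4·x + 6·x^2 + 4·x^3 + x^4)·Dx^3  (order 3).
h: a_k = 0, 0, -1, 2/3, -5/12, 1/5, -1/360, -5/28, …
ICs: h(0) = 0, h′(0) = 0, h′′(0) = -2.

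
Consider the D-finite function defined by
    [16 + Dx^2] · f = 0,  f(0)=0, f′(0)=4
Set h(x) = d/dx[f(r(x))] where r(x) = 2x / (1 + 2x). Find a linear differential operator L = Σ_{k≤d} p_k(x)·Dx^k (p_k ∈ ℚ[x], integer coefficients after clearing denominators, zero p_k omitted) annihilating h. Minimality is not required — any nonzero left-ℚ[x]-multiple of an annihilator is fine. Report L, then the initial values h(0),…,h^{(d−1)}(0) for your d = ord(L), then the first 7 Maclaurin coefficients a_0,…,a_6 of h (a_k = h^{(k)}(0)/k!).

L = (88 + 96·x + 96·x^2) + (12 + 72·x + 144·x^2 + 96·x^3)·Dx + (1 + 8·x + 24·x^2 + 32·x^3 + 16·x^4)·Dx^2  (order 2).
h: a_k = 8, -32, -160, 1792, -24704/3, 23040, -1260032/45, …
ICs: h(0) = 8, h′(0) = -32.

f: a_k = 0, 4, 0, -32/3, 0, 128/15, 0, …
Change of var in L_f (x↦r) gives L₀.
h₀' ⇒ L via d/dx closure of L₀.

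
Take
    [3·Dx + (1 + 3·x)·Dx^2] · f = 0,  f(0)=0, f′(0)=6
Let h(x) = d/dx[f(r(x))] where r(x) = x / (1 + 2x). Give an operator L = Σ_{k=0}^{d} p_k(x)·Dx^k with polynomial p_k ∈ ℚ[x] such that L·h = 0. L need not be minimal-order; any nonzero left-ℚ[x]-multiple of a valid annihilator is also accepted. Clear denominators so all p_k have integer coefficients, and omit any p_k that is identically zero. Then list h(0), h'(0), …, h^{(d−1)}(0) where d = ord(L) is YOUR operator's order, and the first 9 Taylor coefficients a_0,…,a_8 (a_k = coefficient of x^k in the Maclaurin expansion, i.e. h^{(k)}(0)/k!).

f: a_k = 0, 6, -9, 18, -81/2, 486/5, -243, 4374/7, -6561/4, …
f∘r: x↦r, Dx↦Dx/r' in L_f ⇒ L₀.
Derive L from L₀ (diff closure).
L = (7 + 20·x) + (1 + 7·x + 10·x^2)·Dx  (order 1).
h: a_k = 6, -42, 234, -1218, 6186, -31122, 155994, -780738, 3905226, …
ICs: h(0) = 6.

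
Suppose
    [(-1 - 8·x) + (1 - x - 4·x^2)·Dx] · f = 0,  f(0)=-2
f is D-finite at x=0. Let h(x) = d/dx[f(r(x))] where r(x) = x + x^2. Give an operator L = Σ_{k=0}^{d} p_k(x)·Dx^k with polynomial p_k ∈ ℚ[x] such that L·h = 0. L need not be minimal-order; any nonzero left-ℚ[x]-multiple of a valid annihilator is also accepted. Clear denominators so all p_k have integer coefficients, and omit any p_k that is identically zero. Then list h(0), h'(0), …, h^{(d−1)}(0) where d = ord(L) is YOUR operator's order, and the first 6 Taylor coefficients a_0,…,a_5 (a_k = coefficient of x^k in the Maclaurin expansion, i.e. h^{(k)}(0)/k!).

f: a_k = -2, -2, -10, -18, -58, -130, …
Substitute x→r, Dx→(1/r')Dx; clear ⇒ L₀.
Derive L from L₀ (diff closure).
L = (12 + 78·x + 246·x^2 + 656·x^3 + 1128·x^4 + 960·x^5 + 320·x^6) + (-1 - 9·x - 9·x^2 + 66·x^3 + 220·x^4 + 312·x^5 + 224·x^6 + 64·x^7)·Dx  (order 1).
h: a_k = -2, -24, -114, -488, -2080, -8268, …
ICs: h(0) = -2.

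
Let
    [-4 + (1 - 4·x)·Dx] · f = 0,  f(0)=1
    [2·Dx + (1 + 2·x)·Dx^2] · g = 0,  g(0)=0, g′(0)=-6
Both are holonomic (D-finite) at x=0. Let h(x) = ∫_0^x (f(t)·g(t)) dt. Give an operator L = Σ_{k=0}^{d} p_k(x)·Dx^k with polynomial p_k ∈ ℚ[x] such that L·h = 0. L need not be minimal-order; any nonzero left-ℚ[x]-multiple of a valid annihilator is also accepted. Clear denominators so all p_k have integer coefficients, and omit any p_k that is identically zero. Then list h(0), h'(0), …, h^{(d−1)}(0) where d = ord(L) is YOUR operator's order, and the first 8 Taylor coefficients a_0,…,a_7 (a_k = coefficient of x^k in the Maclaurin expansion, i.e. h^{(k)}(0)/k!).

f: a_k = 1, 4, 16, 64, 256, 1024, 4096, 16384, …
g: a_k = 0, -6, 6, -8, 12, -96/5, 32, -384/7, …
L₀ := L_f ⊗_s L_g (sym. prod.), ord ≤ 2.
h=∫h₀ ⇒ L = L₀·Dx.
L = 8·Dx + (6 + 24·x)·Dx^2 + (-1 + 2·x + 8·x^2)·Dx^3  (order 3).
h: a_k = 0, 0, -3, -6, -20, -308/5, -3128/15, -3552/5, …
ICs: h(0) = 0, h′(0) = 0, h′′(0) = -6.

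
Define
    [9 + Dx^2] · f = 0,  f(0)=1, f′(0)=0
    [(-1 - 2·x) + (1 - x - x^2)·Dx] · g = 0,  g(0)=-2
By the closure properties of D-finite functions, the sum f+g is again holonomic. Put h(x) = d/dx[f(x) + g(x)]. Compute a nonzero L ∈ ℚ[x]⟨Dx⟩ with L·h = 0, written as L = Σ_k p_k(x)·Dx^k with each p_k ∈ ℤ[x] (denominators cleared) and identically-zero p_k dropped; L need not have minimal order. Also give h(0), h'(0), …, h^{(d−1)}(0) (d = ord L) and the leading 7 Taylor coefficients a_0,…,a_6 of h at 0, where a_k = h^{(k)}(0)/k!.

f: a_k = 1, 0, -9/2, 0, 27/8, 0, -81/80, …
g: a_k = -2, -2, -4, -6, -10, -16, -26, …
f+g: L₀ = lclm(L_f,L_g), ord ≤ 2+1.
Differentiate: ansatz ord ≤ ord L₀ ⇒ L.
L = (468 + 1026·x + 1170·x^2 + 450·x^3 + 630·x^4 + 486·x^5 + 162·x^6) + (-81 - 63·x + 252·x^2 + 45·x^3 - 90·x^4 + 153·x^5 + 189·x^6 + 54·x^7)·Dx + (52 + 114·x + 130·x^2 + 50·x^3 + 70·x^4 + 54·x^5 + 18·x^6)·Dx^2 + (-9 - 7·x + 28·x^2 + 5·x^3 - 10·x^4 + 17·x^5 + 21·x^6 + 6·x^7)·Dx^3  (order 3).
h: a_k = -2, -17, -18, -53/2, -80, -6483/40, -294, …
ICs: h(0) = -2, h′(0) = -17, h′′(0) = -36.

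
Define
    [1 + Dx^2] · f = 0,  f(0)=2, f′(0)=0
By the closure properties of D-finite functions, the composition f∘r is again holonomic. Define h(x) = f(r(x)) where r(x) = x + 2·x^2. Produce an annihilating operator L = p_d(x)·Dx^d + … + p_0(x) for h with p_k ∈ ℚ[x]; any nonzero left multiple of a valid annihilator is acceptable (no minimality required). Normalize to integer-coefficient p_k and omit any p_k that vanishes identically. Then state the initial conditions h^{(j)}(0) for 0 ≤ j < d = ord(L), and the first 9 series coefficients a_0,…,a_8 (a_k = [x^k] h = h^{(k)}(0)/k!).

f: a_k = 2, 0, -1, 0, 1/12, 0, -1/360, 0, 1/20160, …
Substitute x→r, Dx→(1/r')Dx; clear ⇒ L₀.
L = (1 + 12·x + 48·x^2 + 64·x^3) - 4·Dx + (1 + 4·x)·Dx^2  (order 2).
h: a_k = 2, 0, -1, -4, -47/12, 2/3, 719/360, 79/30, 23521/20160, …
ICs: h(0) = 2, h′(0) = 0.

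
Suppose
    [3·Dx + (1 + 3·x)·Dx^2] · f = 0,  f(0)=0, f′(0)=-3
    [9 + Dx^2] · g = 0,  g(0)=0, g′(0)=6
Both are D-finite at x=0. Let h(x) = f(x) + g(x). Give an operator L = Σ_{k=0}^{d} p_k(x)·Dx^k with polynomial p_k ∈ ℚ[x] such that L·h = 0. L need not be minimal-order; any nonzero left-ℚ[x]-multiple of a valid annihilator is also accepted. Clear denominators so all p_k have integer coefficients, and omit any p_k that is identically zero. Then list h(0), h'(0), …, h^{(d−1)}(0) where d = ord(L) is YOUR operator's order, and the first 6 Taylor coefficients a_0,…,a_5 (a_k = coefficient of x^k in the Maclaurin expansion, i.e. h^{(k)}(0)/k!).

L = (63 + 54·x + 81·x^2)·Dx + (9 + 45·x + 81·x^2 + 81·x^3)·Dx^2 + (7 + 6·x + 9·x^2)·Dx^3 + (1 + 5·x + 9·x^2 + 9·x^3)·Dx^4  (order 4).
h: a_k = 0, 3, 9/2, -18, 81/4, -891/20, …
ICs: h(0) = 0, h′(0) = 3, h′′(0) = 9, h′′′(0) = -108.

f: a_k = 0, -3, 9/2, -9, 81/4, -243/5, …
g: a_k = 0, 6, 0, -9, 0, 81/20, …
Weyl lclm of L_f,L_g ⇒ L₀ (ord ≤ 4).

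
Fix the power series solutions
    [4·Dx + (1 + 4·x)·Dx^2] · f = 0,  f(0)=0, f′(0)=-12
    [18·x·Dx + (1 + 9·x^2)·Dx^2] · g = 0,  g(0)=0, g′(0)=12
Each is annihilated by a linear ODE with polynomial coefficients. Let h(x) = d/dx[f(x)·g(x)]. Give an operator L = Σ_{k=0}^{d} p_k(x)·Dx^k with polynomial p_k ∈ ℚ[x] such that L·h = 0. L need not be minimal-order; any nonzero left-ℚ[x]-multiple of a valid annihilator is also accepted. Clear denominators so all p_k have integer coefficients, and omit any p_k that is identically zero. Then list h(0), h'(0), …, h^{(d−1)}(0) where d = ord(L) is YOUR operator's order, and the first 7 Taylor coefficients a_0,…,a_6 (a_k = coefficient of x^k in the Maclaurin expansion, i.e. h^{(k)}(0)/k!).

L = (2448 + 17280·x + 76464·x^2 + 518400·x^3 + 1399680·x^4 + 2426112·x^5 + 1679616·x^7) + (452 + 10800·x + 98028·x^2 + 491184·x^3 + 1840320·x^4 + 4339008·x^5 + 6531840·x^6 + 1259712·x^7 + 5878656·x^8)·Dx + (136 + 1912·x + 18576·x^2 + 103608·x^3 + 389448·x^4 + 1100304·x^5 + 2239488·x^6 + 3277584·x^7 + 1259712·x^8 + 3359232·x^9)·Dx^2 + (13 + 176·x + 1234·x^2 + 6048·x^3 + 22833·x^4 + 68688·x^5 + 154224·x^6 + 279936·x^7 + 399492·x^8 + 209952·x^9 + 419904·x^10)·Dx^3  (order 3).
h: a_k = 0, -288, 864, -1344, 7200, -222048/5, 781536/5, …
ICs: h(0) = 0, h′(0) = -288, h′′(0) = 1728.

f: a_k = 0, -12, 24, -64, 192, -3072/5, 2048, …
g: a_k = 0, 12, 0, -36, 0, 972/5, 0, …
Sym-product of L_f,L_g gives L₀ (≤ ord 4).
h₀' ⇒ L via d/dx closure of L₀.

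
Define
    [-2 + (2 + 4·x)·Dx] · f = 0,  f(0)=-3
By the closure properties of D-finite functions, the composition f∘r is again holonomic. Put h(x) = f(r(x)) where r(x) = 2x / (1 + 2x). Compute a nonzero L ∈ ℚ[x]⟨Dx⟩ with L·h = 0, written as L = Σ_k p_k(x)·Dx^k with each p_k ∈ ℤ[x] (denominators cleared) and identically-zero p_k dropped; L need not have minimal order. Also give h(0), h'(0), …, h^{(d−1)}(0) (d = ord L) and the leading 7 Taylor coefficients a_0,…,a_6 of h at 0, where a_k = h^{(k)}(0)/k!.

f: a_k = -3, -3, 3/2, -3/2, 15/8, -21/8, 63/16, …
Substitute x→r, Dx→(1/r')Dx; clear ⇒ L₀.
L = -2 + (1 + 8·x + 12·x^2)·Dx  (order 1).
h: a_k = -3, -6, 18, -60, 222, -900, 3924, …
ICs: h(0) = -3.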